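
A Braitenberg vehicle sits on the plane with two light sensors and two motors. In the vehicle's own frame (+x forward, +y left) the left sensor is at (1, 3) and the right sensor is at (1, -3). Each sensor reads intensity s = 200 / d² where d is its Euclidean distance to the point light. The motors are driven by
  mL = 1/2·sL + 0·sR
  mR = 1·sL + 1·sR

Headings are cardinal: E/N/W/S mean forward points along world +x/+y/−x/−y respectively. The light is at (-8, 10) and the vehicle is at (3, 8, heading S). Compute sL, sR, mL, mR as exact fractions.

left sensor world pos  = (6, 7); dL² = 205
right sensor world pos = (0, 7); dR² = 73
sL = 200/205 = 40/41
sR = 200/73 = 200/73
mL = 1/2·sL + 0·sR = 20/41
mR = 1·sL + 1·sR = 11120/2993

40/41 200/73 20/41 11120/2993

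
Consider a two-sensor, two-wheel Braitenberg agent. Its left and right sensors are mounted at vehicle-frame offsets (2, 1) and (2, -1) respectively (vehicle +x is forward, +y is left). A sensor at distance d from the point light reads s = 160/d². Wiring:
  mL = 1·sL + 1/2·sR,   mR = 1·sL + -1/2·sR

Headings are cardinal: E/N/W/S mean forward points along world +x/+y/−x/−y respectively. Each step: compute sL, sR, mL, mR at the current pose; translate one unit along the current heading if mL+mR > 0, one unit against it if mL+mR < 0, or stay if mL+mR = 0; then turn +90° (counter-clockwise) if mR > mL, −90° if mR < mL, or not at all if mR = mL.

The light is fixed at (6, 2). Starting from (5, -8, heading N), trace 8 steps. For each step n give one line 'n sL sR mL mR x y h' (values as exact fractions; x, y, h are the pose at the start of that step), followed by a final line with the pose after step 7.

0 40/17 5/2 245/68 75/68 5 -8 N
1 32/13 160/101 4272/1313 2192/1313 5 -7 E
2 80/61 80/61 120/61 40/61 6 -7 S
3 32/25 32/17 944/425 144/425 6 -8 W
4 40/17 5/2 245/68 75/68 5 -8 N
5 32/13 160/101 4272/1313 2192/1313 5 -7 E
6 80/61 80/61 120/61 40/61 6 -7 S
7 32/25 32/17 944/425 144/425 6 -8 W
final 5 -8 N

n=0: pose=(5,-8,N); sL=40/17, sR=5/2; mL=245/68, mR=75/68; mL+mR=80/17 → advance +1; mR−mL=-5/2 → turn -1·90°
n=1: pose=(5,-7,E); sL=32/13, sR=160/101; mL=4272/1313, mR=2192/1313; mL+mR=64/13 → advance +1; mR−mL=-160/101 → turn -1·90°
n=2: pose=(6,-7,S); sL=80/61, sR=80/61; mL=120/61, mR=40/61; mL+mR=160/61 → advance +1; mR−mL=-80/61 → turn -1·90°
n=3: pose=(6,-8,W); sL=32/25, sR=32/17; mL=944/425, mR=144/425; mL+mR=64/25 → advance +1; mR−mL=-32/17 → turn -1·90°
n=4: pose=(5,-8,N); sL=40/17, sR=5/2; mL=245/68, mR=75/68; mL+mR=80/17 → advance +1; mR−mL=-5/2 → turn -1·90°
n=5: pose=(5,-7,E); sL=32/13, sR=160/101; mL=4272/1313, mR=2192/1313; mL+mR=64/13 → advance +1; mR−mL=-160/101 → turn -1·90°
n=6: pose=(6,-7,S); sL=80/61, sR=80/61; mL=120/61, mR=40/61; mL+mR=160/61 → advance +1; mR−mL=-80/61 → turn -1·90°
n=7: pose=(6,-8,W); sL=32/25, sR=32/17; mL=944/425, mR=144/425; mL+mR=64/25 → advance +1; mR−mL=-32/17 → turn -1·90°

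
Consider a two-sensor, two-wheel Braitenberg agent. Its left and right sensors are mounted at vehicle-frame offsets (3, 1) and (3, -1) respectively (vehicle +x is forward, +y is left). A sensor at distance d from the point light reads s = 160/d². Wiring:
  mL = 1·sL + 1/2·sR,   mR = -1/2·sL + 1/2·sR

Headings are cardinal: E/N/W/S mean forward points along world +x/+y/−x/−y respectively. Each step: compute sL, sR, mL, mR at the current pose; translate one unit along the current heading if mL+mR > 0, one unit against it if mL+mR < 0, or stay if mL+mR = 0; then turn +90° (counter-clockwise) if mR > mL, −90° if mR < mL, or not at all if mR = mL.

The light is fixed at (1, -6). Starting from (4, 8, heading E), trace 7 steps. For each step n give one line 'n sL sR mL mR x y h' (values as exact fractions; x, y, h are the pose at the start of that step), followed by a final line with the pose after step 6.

0 160/261 32/41 10736/10701 896/10701 4 8 E
1 80/73 16/13 1624/949 64/949 5 8 S
2 32/29 160/197 8624/5713 -832/5713 5 7 W
3 8/13 10/17 201/221 -3/221 4 7 N
4 160/261 32/41 10736/10701 896/10701 4 8 E
5 80/73 16/13 1624/949 64/949 5 8 S
6 32/29 160/197 8624/5713 -832/5713 5 7 W
final 4 7 N

n=0: pose=(4,8,E); sL=160/261, sR=32/41; mL=10736/10701, mR=896/10701; mL+mR=11632/10701 → advance +1; mR−mL=-80/87 → turn -1·90°
n=1: pose=(5,8,S); sL=80/73, sR=16/13; mL=1624/949, mR=64/949; mL+mR=1688/949 → advance +1; mR−mL=-120/73 → turn -1·90°
n=2: pose=(5,7,W); sL=32/29, sR=160/197; mL=8624/5713, mR=-832/5713; mL+mR=7792/5713 → advance +1; mR−mL=-48/29 → turn -1·90°
n=3: pose=(4,7,N); sL=8/13, sR=10/17; mL=201/221, mR=-3/221; mL+mR=198/221 → advance +1; mR−mL=-12/13 → turn -1·90°
n=4: pose=(4,8,E); sL=160/261, sR=32/41; mL=10736/10701, mR=896/10701; mL+mR=11632/10701 → advance +1; mR−mL=-80/87 → turn -1·90°
n=5: pose=(5,8,S); sL=80/73, sR=16/13; mL=1624/949, mR=64/949; mL+mR=1688/949 → advance +1; mR−mL=-120/73 → turn -1·90°
n=6: pose=(5,7,W); sL=32/29, sR=160/197; mL=8624/5713, mR=-832/5713; mL+mR=7792/5713 → advance +1; mR−mL=-48/29 → turn -1·90°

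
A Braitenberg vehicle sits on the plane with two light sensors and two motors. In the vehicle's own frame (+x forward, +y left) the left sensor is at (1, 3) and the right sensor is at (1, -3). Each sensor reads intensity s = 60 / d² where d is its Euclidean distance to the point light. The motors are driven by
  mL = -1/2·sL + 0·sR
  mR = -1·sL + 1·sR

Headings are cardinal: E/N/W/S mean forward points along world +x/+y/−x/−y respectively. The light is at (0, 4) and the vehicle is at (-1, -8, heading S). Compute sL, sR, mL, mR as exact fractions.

60/173 12/37 -30/173 -144/6401

left sensor world pos  = (2, -9); dL² = 173
right sensor world pos = (-4, -9); dR² = 185
sL = 60/173 = 60/173
sR = 60/185 = 12/37
mL = -1/2·sL + 0·sR = -30/173
mR = -1·sL + 1·sR = -144/6401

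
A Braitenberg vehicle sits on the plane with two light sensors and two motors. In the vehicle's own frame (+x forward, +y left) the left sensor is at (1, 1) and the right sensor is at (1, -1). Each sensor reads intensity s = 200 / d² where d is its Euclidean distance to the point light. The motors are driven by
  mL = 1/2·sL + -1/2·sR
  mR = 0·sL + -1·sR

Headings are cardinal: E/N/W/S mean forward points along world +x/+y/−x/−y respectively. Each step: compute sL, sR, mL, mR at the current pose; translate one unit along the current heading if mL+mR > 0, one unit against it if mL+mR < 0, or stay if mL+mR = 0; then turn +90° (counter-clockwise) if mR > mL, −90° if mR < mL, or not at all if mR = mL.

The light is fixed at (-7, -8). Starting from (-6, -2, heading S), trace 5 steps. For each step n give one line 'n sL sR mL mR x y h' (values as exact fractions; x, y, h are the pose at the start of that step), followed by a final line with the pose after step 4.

n=0: pose=(-6,-2,S); sL=200/29, sR=8; mL=-16/29, mR=-8; mL+mR=-248/29 → advance -1; mR−mL=-216/29 → turn -1·90°
n=1: pose=(-6,-1,W); sL=50/9, sR=25/8; mL=175/144, mR=-25/8; mL+mR=-275/144 → advance -1; mR−mL=-625/144 → turn -1·90°
n=2: pose=(-5,-1,N); sL=40/13, sR=200/73; mL=160/949, mR=-200/73; mL+mR=-2440/949 → advance -1; mR−mL=-2760/949 → turn -1·90°
n=3: pose=(-5,-2,E); sL=100/29, sR=100/17; mL=-600/493, mR=-100/17; mL+mR=-3500/493 → advance -1; mR−mL=-2300/493 → turn -1·90°
n=4: pose=(-6,-2,S); sL=200/29, sR=8; mL=-16/29, mR=-8; mL+mR=-248/29 → advance -1; mR−mL=-216/29 → turn -1·90°

0 200/29 8 -16/29 -8 -6 -2 S
1 50/9 25/8 175/144 -25/8 -6 -1 W
2 40/13 200/73 160/949 -200/73 -5 -1 N
3 100/29 100/17 -600/493 -100/17 -5 -2 E
4 200/29 8 -16/29 -8 -6 -2 S
final -6 -1 W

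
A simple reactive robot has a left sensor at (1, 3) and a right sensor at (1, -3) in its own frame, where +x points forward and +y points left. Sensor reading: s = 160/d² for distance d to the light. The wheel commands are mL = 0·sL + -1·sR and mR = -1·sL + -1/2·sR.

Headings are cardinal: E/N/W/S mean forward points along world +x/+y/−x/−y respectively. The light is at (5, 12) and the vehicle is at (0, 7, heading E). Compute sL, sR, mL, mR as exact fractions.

8 2 -2 -9

left sensor world pos  = (1, 10); dL² = 20
right sensor world pos = (1, 4); dR² = 80
sL = 160/20 = 8
sR = 160/80 = 2
mL = 0·sL + -1·sR = -2
mR = -1·sL + -1/2·sR = -9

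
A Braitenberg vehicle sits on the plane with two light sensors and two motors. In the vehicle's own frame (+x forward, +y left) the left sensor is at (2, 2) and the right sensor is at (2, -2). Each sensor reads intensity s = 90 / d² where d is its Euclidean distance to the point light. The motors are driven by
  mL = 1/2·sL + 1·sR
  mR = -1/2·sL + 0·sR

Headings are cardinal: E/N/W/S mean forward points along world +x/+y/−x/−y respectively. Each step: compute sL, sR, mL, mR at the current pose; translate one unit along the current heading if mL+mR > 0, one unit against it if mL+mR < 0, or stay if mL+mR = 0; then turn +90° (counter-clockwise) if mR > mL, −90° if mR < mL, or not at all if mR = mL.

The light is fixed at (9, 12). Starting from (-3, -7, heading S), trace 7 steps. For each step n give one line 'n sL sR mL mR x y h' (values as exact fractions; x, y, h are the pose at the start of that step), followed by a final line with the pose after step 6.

0 90/541 90/637 77355/344617 -45/541 -3 -7 S
1 9/68 9/52 423/1768 -9/136 -3 -8 W
2 10/61 18/89 1543/5429 -5/61 -4 -8 N
3 9/41 45/281 6219/23042 -9/82 -4 -7 E
4 90/541 90/637 77355/344617 -45/541 -3 -7 S
5 9/68 9/52 423/1768 -9/136 -3 -8 W
6 10/61 18/89 1543/5429 -5/61 -4 -8 N
final -4 -7 E

n=0: pose=(-3,-7,S); sL=90/541, sR=90/637; mL=77355/344617, mR=-45/541; mL+mR=90/637 → advance +1; mR−mL=-106020/344617 → turn -1·90°
n=1: pose=(-3,-8,W); sL=9/68, sR=9/52; mL=423/1768, mR=-9/136; mL+mR=9/52 → advance +1; mR−mL=-135/442 → turn -1·90°
n=2: pose=(-4,-8,N); sL=10/61, sR=18/89; mL=1543/5429, mR=-5/61; mL+mR=18/89 → advance +1; mR−mL=-1988/5429 → turn -1·90°
n=3: pose=(-4,-7,E); sL=9/41, sR=45/281; mL=6219/23042, mR=-9/82; mL+mR=45/281 → advance +1; mR−mL=-4374/11521 → turn -1·90°
n=4: pose=(-3,-7,S); sL=90/541, sR=90/637; mL=77355/344617, mR=-45/541; mL+mR=90/637 → advance +1; mR−mL=-106020/344617 → turn -1·90°
n=5: pose=(-3,-8,W); sL=9/68, sR=9/52; mL=423/1768, mR=-9/136; mL+mR=9/52 → advance +1; mR−mL=-135/442 → turn -1·90°
n=6: pose=(-4,-8,N); sL=10/61, sR=18/89; mL=1543/5429, mR=-5/61; mL+mR=18/89 → advance +1; mR−mL=-1988/5429 → turn -1·90°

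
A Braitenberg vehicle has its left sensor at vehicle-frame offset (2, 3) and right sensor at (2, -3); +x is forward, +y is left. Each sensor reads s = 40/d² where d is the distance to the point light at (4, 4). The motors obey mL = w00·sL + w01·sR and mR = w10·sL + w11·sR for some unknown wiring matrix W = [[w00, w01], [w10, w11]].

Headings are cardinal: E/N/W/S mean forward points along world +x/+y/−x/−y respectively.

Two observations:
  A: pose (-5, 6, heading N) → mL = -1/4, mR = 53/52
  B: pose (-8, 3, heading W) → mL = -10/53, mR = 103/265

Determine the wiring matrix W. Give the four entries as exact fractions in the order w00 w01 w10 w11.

obs A: pose=(-5,6,N) → sL=1/4, sR=10/13, mL=-1/4, mR=53/52
obs B: pose=(-8,3,W) → sL=10/53, sR=1/5, mL=-10/53, mR=103/265
sensor matrix S = [[1/4, 10/13], [10/53, 1/5]]; det S = -1311/13780
solve [mL_A; mL_B] = S·[w00; w01] and [mR_A; mR_B] = S·[w10; w11]:
  w00 = -1, w01 = 0, w10 = 1, w11 = 1

-1 0 1 1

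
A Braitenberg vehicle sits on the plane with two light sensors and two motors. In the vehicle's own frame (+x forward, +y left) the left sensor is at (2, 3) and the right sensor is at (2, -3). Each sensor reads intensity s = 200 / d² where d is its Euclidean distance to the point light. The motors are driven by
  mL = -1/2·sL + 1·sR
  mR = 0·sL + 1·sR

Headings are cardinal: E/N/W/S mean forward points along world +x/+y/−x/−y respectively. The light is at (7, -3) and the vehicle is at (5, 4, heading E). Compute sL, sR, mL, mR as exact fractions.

2 25/2 23/2 25/2

left sensor world pos  = (7, 7); dL² = 100
right sensor world pos = (7, 1); dR² = 16
sL = 200/100 = 2
sR = 200/16 = 25/2
mL = -1/2·sL + 1·sR = 23/2
mR = 0·sL + 1·sR = 25/2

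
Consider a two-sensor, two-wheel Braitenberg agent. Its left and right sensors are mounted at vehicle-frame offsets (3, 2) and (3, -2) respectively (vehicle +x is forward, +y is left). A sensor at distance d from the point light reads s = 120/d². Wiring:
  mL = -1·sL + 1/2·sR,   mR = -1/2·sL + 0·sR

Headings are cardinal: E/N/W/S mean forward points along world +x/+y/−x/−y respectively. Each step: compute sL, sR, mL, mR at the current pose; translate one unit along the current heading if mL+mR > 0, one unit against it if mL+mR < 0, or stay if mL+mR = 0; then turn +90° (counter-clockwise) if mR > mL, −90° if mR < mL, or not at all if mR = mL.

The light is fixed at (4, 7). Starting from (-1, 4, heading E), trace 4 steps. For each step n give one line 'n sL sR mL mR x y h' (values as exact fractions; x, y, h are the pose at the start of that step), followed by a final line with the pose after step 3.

0 24 120/29 -636/29 -12 -1 4 E
1 15/8 15/2 15/8 -15/16 -2 4 N
2 40/3 24/5 -164/15 -20/3 -2 5 E
3 60/41 60/13 450/533 -30/41 -3 5 N
final -3 6 E

n=0: pose=(-1,4,E); sL=24, sR=120/29; mL=-636/29, mR=-12; mL+mR=-984/29 → advance -1; mR−mL=288/29 → turn +1·90°
n=1: pose=(-2,4,N); sL=15/8, sR=15/2; mL=15/8, mR=-15/16; mL+mR=15/16 → advance +1; mR−mL=-45/16 → turn -1·90°
n=2: pose=(-2,5,E); sL=40/3, sR=24/5; mL=-164/15, mR=-20/3; mL+mR=-88/5 → advance -1; mR−mL=64/15 → turn +1·90°
n=3: pose=(-3,5,N); sL=60/41, sR=60/13; mL=450/533, mR=-30/41; mL+mR=60/533 → advance +1; mR−mL=-840/533 → turn -1·90°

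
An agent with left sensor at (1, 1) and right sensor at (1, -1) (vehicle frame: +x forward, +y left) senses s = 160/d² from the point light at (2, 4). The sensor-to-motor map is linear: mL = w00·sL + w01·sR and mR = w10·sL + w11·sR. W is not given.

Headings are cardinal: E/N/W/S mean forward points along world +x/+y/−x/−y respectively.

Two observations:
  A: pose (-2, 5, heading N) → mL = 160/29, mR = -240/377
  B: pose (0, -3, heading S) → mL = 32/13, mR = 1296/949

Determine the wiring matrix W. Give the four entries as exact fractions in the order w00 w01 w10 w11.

1 0 1 -1/2

obs A: pose=(-2,5,N) → sL=160/29, sR=160/13, mL=160/29, mR=-240/377
obs B: pose=(0,-3,S) → sL=32/13, sR=160/73, mL=32/13, mR=1296/949
sensor matrix S = [[160/29, 160/13], [32/13, 160/73]]; det S = -6512640/357773
solve [mL_A; mL_B] = S·[w00; w01] and [mR_A; mR_B] = S·[w10; w11]:
  w00 = 1, w01 = 0, w10 = 1, w11 = -1/2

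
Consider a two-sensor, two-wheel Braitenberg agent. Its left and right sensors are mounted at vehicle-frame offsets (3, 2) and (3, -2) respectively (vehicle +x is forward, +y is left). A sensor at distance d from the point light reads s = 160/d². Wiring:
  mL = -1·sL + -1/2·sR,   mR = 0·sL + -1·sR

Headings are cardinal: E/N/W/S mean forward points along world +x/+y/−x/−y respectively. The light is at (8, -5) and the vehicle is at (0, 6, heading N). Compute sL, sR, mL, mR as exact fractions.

20/37 20/29 -950/1073 -20/29

left sensor world pos  = (-2, 9); dL² = 296
right sensor world pos = (2, 9); dR² = 232
sL = 160/296 = 20/37
sR = 160/232 = 20/29
mL = -1·sL + -1/2·sR = -950/1073
mR = 0·sL + -1·sR = -20/29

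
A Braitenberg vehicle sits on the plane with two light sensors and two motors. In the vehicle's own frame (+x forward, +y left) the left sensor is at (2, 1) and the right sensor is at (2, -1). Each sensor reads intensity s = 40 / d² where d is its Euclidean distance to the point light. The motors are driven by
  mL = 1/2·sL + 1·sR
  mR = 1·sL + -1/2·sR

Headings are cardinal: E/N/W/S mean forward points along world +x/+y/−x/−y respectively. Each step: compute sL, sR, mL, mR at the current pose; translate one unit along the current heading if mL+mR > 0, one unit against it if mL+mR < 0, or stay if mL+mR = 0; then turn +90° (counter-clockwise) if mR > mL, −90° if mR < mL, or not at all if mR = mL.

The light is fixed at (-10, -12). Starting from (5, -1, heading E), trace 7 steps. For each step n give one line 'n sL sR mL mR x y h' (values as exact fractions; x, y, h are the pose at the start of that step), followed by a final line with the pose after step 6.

0 40/433 40/389 25100/168437 6900/168437 5 -1 E
1 4/37 20/153 1046/5661 242/5661 6 -1 S
2 40/277 40/317 17420/87809 7140/87809 6 -2 W
3 2/17 1/10 27/170 23/340 5 -2 N
4 40/433 40/389 25100/168437 6900/168437 5 -1 E
5 4/37 20/153 1046/5661 242/5661 6 -1 S
6 40/277 40/317 17420/87809 7140/87809 6 -2 W
final 5 -2 N

n=0: pose=(5,-1,E); sL=40/433, sR=40/389; mL=25100/168437, mR=6900/168437; mL+mR=32000/168437 → advance +1; mR−mL=-18200/168437 → turn -1·90°
n=1: pose=(6,-1,S); sL=4/37, sR=20/153; mL=1046/5661, mR=242/5661; mL+mR=1288/5661 → advance +1; mR−mL=-268/1887 → turn -1·90°
n=2: pose=(6,-2,W); sL=40/277, sR=40/317; mL=17420/87809, mR=7140/87809; mL+mR=24560/87809 → advance +1; mR−mL=-10280/87809 → turn -1·90°
n=3: pose=(5,-2,N); sL=2/17, sR=1/10; mL=27/170, mR=23/340; mL+mR=77/340 → advance +1; mR−mL=-31/340 → turn -1·90°
n=4: pose=(5,-1,E); sL=40/433, sR=40/389; mL=25100/168437, mR=6900/168437; mL+mR=32000/168437 → advance +1; mR−mL=-18200/168437 → turn -1·90°
n=5: pose=(6,-1,S); sL=4/37, sR=20/153; mL=1046/5661, mR=242/5661; mL+mR=1288/5661 → advance +1; mR−mL=-268/1887 → turn -1·90°
n=6: pose=(6,-2,W); sL=40/277, sR=40/317; mL=17420/87809, mR=7140/87809; mL+mR=24560/87809 → advance +1; mR−mL=-10280/87809 → turn -1·90°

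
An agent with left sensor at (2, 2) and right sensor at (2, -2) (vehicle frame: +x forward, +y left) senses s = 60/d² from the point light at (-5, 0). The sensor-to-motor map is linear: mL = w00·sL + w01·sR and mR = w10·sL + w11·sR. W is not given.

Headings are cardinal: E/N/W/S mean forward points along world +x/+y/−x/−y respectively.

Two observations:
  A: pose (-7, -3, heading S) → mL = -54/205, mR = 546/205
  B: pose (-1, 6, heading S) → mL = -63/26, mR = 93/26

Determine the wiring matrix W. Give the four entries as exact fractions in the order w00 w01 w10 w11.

obs A: pose=(-7,-3,S) → sL=12/5, sR=60/41, mL=-54/205, mR=546/205
obs B: pose=(-1,6,S) → sL=15/13, sR=3, mL=-63/26, mR=93/26
sensor matrix S = [[12/5, 60/41], [15/13, 3]]; det S = 14688/2665
solve [mL_A; mL_B] = S·[w00; w01] and [mR_A; mR_B] = S·[w10; w11]:
  w00 = 1/2, w01 = -1, w10 = 1/2, w11 = 1

1/2 -1 1/2 1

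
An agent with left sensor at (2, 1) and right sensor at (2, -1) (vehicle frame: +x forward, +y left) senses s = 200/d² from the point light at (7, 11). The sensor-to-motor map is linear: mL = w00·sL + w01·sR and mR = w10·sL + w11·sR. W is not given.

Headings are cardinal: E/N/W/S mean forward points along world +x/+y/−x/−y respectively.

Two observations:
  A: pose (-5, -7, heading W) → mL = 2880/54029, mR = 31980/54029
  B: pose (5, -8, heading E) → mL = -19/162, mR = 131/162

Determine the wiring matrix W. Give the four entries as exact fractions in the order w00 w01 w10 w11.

obs A: pose=(-5,-7,W) → sL=200/557, sR=40/97, mL=2880/54029, mR=31980/54029
obs B: pose=(5,-8,E) → sL=50/81, sR=1/2, mL=-19/162, mR=131/162
sensor matrix S = [[200/557, 40/97], [50/81, 1/2]]; det S = -328300/4376349
solve [mL_A; mL_B] = S·[w00; w01] and [mR_A; mR_B] = S·[w10; w11]:
  w00 = -1, w01 = 1, w10 = 1/2, w11 = 1

-1 1 1/2 1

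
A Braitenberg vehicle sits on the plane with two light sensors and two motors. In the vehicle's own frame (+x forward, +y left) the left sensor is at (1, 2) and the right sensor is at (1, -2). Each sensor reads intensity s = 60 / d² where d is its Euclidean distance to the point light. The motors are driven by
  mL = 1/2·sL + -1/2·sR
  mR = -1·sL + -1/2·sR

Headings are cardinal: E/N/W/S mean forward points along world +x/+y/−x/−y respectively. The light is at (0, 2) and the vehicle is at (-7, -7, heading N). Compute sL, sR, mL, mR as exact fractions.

12/29 60/89 -336/2581 -1938/2581

left sensor world pos  = (-9, -6); dL² = 145
right sensor world pos = (-5, -6); dR² = 89
sL = 60/145 = 12/29
sR = 60/89 = 60/89
mL = 1/2·sL + -1/2·sR = -336/2581
mR = -1·sL + -1/2·sR = -1938/2581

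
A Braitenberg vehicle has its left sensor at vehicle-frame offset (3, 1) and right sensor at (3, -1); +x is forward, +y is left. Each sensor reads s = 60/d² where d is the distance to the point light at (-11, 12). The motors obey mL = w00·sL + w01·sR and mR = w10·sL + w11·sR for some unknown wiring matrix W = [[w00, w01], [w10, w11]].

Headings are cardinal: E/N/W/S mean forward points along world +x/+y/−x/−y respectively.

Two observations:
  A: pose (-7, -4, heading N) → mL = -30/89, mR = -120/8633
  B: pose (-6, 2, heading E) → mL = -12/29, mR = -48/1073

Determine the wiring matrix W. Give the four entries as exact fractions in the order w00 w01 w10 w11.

obs A: pose=(-7,-4,N) → sL=30/89, sR=30/97, mL=-30/89, mR=-120/8633
obs B: pose=(-6,2,E) → sL=12/29, sR=12/37, mL=-12/29, mR=-48/1073
sensor matrix S = [[30/89, 30/97], [12/29, 12/37]]; det S = -172800/9263209
solve [mL_A; mL_B] = S·[w00; w01] and [mR_A; mR_B] = S·[w10; w11]:
  w00 = -1, w01 = 0, w10 = -1/2, w11 = 1/2

-1 0 -1/2 1/2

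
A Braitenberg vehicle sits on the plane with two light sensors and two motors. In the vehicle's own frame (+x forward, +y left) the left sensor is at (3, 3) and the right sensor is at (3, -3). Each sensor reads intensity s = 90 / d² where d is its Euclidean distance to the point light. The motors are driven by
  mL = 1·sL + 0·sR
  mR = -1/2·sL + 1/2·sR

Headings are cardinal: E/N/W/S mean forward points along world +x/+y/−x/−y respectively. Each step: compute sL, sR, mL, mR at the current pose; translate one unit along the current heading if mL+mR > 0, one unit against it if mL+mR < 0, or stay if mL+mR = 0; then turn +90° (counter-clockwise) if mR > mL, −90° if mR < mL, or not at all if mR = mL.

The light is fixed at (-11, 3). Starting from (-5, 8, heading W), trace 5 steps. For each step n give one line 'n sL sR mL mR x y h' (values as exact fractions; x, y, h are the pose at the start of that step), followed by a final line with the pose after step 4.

0 90/13 90/73 90/13 -2700/949 -5 8 W
1 45/34 45/64 45/34 -675/2176 -6 8 N
2 18/29 90/73 18/29 648/2117 -6 9 E
3 1 5 1 2 -5 9 S
4 18/29 18/17 18/29 108/493 -5 8 E
final -4 8 S

n=0: pose=(-5,8,W); sL=90/13, sR=90/73; mL=90/13, mR=-2700/949; mL+mR=3870/949 → advance +1; mR−mL=-9270/949 → turn -1·90°
n=1: pose=(-6,8,N); sL=45/34, sR=45/64; mL=45/34, mR=-675/2176; mL+mR=2205/2176 → advance +1; mR−mL=-3555/2176 → turn -1·90°
n=2: pose=(-6,9,E); sL=18/29, sR=90/73; mL=18/29, mR=648/2117; mL+mR=1962/2117 → advance +1; mR−mL=-666/2117 → turn -1·90°
n=3: pose=(-5,9,S); sL=1, sR=5; mL=1, mR=2; mL+mR=3 → advance +1; mR−mL=1 → turn +1·90°
n=4: pose=(-5,8,E); sL=18/29, sR=18/17; mL=18/29, mR=108/493; mL+mR=414/493 → advance +1; mR−mL=-198/493 → turn -1·90°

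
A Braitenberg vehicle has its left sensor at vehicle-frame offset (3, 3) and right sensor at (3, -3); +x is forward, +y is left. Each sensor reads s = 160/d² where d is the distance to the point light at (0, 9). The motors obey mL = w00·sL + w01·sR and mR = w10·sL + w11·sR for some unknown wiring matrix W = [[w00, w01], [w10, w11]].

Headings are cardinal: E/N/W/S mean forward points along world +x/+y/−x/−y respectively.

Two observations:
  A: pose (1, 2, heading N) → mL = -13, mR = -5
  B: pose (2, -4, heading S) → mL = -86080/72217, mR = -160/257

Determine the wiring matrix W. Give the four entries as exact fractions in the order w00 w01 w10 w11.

obs A: pose=(1,2,N) → sL=8, sR=5, mL=-13, mR=-5
obs B: pose=(2,-4,S) → sL=160/281, sR=160/257, mL=-86080/72217, mR=-160/257
sensor matrix S = [[8, 5], [160/281, 160/257]]; det S = 154080/72217
solve [mL_A; mL_B] = S·[w00; w01] and [mR_A; mR_B] = S·[w10; w11]:
  w00 = -1, w01 = -1, w10 = 0, w11 = -1

-1 -1 0 -1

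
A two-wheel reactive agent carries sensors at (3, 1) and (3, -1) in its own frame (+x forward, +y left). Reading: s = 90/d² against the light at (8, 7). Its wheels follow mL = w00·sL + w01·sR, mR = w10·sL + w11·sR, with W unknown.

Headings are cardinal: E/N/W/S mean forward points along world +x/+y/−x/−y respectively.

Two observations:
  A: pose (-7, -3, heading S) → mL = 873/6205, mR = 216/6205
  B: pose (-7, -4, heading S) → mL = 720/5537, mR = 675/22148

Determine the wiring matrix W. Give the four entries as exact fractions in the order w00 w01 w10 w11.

obs A: pose=(-7,-3,S) → sL=18/73, sR=18/85, mL=873/6205, mR=216/6205
obs B: pose=(-7,-4,S) → sL=45/196, sR=45/226, mL=720/5537, mR=675/22148
sensor matrix S = [[18/73, 18/85], [45/196, 45/226]]; det S = 6561/13742834
solve [mL_A; mL_B] = S·[w00; w01] and [mR_A; mR_B] = S·[w10; w11]:
  w00 = 1, w01 = -1/2, w10 = 1, w11 = -1

1 -1/2 1 -1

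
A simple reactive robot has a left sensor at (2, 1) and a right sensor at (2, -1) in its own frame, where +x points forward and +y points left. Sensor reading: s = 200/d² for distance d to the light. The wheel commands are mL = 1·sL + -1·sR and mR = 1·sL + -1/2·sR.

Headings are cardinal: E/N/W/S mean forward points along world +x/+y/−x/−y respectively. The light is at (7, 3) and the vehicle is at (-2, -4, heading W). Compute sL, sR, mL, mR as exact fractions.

40/37 200/157 -1120/5809 2580/5809

left sensor world pos  = (-4, -5); dL² = 185
right sensor world pos = (-4, -3); dR² = 157
sL = 200/185 = 40/37
sR = 200/157 = 200/157
mL = 1·sL + -1·sR = -1120/5809
mR = 1·sL + -1/2·sR = 2580/5809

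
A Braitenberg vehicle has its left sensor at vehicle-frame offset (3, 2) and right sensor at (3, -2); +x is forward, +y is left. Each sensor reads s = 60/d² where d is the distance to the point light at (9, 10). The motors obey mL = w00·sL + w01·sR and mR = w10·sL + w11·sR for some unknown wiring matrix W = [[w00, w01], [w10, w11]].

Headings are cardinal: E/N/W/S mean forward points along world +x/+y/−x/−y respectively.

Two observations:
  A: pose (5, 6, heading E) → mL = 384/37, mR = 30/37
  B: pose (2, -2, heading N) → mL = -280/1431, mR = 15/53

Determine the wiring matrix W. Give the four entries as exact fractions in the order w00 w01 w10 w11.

1 -1 0 1/2

obs A: pose=(5,6,E) → sL=12, sR=60/37, mL=384/37, mR=30/37
obs B: pose=(2,-2,N) → sL=10/27, sR=30/53, mL=-280/1431, mR=15/53
sensor matrix S = [[12, 60/37], [10/27, 30/53]]; det S = 109280/17649
solve [mL_A; mL_B] = S·[w00; w01] and [mR_A; mR_B] = S·[w10; w11]:
  w00 = 1, w01 = -1, w10 = 0, w11 = 1/2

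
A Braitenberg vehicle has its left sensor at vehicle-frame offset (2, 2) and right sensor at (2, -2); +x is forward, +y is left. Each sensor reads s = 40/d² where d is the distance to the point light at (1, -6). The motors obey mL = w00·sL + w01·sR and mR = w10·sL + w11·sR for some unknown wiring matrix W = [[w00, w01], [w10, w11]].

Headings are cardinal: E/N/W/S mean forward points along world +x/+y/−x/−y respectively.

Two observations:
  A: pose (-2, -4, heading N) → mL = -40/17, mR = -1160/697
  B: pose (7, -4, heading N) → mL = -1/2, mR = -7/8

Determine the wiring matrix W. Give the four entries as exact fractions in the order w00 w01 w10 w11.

0 -1 -1/2 -1/2

obs A: pose=(-2,-4,N) → sL=40/41, sR=40/17, mL=-40/17, mR=-1160/697
obs B: pose=(7,-4,N) → sL=5/4, sR=1/2, mL=-1/2, mR=-7/8
sensor matrix S = [[40/41, 40/17], [5/4, 1/2]]; det S = -1710/697
solve [mL_A; mL_B] = S·[w00; w01] and [mR_A; mR_B] = S·[w10; w11]:
  w00 = 0, w01 = -1, w10 = -1/2, w11 = -1/2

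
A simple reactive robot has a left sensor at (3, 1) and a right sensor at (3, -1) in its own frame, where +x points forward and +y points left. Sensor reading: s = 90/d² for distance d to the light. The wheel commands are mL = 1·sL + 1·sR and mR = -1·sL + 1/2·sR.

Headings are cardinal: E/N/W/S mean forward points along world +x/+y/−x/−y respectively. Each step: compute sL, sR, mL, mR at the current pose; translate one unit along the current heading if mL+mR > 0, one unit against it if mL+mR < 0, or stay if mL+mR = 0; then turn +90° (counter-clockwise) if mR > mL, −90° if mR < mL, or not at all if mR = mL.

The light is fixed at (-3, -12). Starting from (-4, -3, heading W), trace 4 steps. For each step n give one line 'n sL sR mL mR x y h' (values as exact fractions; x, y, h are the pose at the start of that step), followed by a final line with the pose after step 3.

n=0: pose=(-4,-3,W); sL=9/8, sR=45/58; mL=441/232, mR=-171/232; mL+mR=135/116 → advance +1; mR−mL=-153/58 → turn -1·90°
n=1: pose=(-5,-3,N); sL=10/17, sR=18/29; mL=596/493, mR=-137/493; mL+mR=27/29 → advance +1; mR−mL=-733/493 → turn -1·90°
n=2: pose=(-5,-2,E); sL=45/61, sR=45/41; mL=4590/2501, mR=-945/5002; mL+mR=135/82 → advance +1; mR−mL=-10125/5002 → turn -1·90°
n=3: pose=(-4,-2,S); sL=90/49, sR=90/53; mL=9180/2597, mR=-2565/2597; mL+mR=135/53 → advance +1; mR−mL=-11745/2597 → turn -1·90°

0 9/8 45/58 441/232 -171/232 -4 -3 W
1 10/17 18/29 596/493 -137/493 -5 -3 N
2 45/61 45/41 4590/2501 -945/5002 -5 -2 E
3 90/49 90/53 9180/2597 -2565/2597 -4 -2 S
final -4 -3 W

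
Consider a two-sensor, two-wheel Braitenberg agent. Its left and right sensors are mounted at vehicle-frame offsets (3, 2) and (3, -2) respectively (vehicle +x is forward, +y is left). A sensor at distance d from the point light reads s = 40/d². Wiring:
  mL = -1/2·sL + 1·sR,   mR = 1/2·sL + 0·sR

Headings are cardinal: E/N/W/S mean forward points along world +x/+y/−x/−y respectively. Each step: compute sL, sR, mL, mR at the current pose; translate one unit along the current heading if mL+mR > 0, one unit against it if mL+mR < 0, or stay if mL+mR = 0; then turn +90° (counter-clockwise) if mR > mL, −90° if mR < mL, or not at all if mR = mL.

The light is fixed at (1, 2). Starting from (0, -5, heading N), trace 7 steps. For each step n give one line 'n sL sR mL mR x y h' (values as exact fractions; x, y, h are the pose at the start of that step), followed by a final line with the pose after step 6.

n=0: pose=(0,-5,N); sL=8/5, sR=40/17; mL=132/85, mR=4/5; mL+mR=40/17 → advance +1; mR−mL=-64/85 → turn -1·90°
n=1: pose=(0,-4,E); sL=2, sR=10/17; mL=-7/17, mR=1; mL+mR=10/17 → advance +1; mR−mL=24/17 → turn +1·90°
n=2: pose=(1,-4,N); sL=40/13, sR=40/13; mL=20/13, mR=20/13; mL+mR=40/13 → advance +1; mR−mL=0 → turn +0·90°
n=3: pose=(1,-3,N); sL=5, sR=5; mL=5/2, mR=5/2; mL+mR=5 → advance +1; mR−mL=0 → turn +0·90°
n=4: pose=(1,-2,N); sL=8, sR=8; mL=4, mR=4; mL+mR=8 → advance +1; mR−mL=0 → turn +0·90°
n=5: pose=(1,-1,N); sL=10, sR=10; mL=5, mR=5; mL+mR=10 → advance +1; mR−mL=0 → turn +0·90°
n=6: pose=(1,0,N); sL=8, sR=8; mL=4, mR=4; mL+mR=8 → advance +1; mR−mL=0 → turn +0·90°

0 8/5 40/17 132/85 4/5 0 -5 N
1 2 10/17 -7/17 1 0 -4 E
2 40/13 40/13 20/13 20/13 1 -4 N
3 5 5 5/2 5/2 1 -3 N
4 8 8 4 4 1 -2 N
5 10 10 5 5 1 -1 N
6 8 8 4 4 1 0 N
final 1 1 N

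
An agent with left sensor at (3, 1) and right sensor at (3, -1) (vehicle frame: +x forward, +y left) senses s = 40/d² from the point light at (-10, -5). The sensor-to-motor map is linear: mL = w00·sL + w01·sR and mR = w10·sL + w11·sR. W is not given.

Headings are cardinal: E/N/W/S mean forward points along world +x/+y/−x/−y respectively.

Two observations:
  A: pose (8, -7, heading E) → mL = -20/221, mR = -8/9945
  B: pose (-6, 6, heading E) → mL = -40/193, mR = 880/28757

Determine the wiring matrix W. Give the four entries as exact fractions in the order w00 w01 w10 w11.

obs A: pose=(8,-7,E) → sL=20/221, sR=4/45, mL=-20/221, mR=-8/9945
obs B: pose=(-6,6,E) → sL=40/193, sR=40/149, mL=-40/193, mR=880/28757
sensor matrix S = [[20/221, 4/45], [40/193, 40/149]]; det S = 335872/57197673
solve [mL_A; mL_B] = S·[w00; w01] and [mR_A; mR_B] = S·[w10; w11]:
  w00 = -1, w01 = 0, w10 = -1/2, w11 = 1/2

-1 0 -1/2 1/2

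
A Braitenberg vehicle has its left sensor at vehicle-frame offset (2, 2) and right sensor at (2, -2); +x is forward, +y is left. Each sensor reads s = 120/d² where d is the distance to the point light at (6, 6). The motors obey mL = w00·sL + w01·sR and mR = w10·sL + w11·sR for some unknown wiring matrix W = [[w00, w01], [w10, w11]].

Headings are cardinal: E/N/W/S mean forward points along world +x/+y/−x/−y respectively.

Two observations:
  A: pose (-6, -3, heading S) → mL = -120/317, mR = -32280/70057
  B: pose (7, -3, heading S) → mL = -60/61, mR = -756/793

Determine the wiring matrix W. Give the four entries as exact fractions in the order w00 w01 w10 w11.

obs A: pose=(-6,-3,S) → sL=120/221, sR=120/317, mL=-120/317, mR=-32280/70057
obs B: pose=(7,-3,S) → sL=12/13, sR=60/61, mL=-60/61, mR=-756/793
sensor matrix S = [[120/221, 120/317], [12/13, 60/61]]; det S = 789120/4273477
solve [mL_A; mL_B] = S·[w00; w01] and [mR_A; mR_B] = S·[w10; w11]:
  w00 = 0, w01 = -1, w10 = -1/2, w11 = -1/2

0 -1 -1/2 -1/2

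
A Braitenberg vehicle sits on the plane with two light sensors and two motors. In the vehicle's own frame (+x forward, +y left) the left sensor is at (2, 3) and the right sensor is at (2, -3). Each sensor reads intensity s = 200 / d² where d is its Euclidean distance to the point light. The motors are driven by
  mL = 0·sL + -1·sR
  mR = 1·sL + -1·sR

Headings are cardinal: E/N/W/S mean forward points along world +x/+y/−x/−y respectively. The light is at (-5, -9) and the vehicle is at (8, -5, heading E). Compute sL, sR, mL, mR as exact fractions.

100/137 100/113 -100/113 -2400/15481

left sensor world pos  = (10, -2); dL² = 274
right sensor world pos = (10, -8); dR² = 226
sL = 200/274 = 100/137
sR = 200/226 = 100/113
mL = 0·sL + -1·sR = -100/113
mR = 1·sL + -1·sR = -2400/15481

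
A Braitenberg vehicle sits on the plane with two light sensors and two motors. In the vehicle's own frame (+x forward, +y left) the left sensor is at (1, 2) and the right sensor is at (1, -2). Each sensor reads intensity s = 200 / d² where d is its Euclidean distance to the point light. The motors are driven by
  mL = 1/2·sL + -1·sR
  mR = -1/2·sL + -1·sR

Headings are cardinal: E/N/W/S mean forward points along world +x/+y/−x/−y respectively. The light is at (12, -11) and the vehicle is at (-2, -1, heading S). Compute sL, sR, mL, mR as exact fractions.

8/9 200/337 -452/3033 -3148/3033

left sensor world pos  = (0, -2); dL² = 225
right sensor world pos = (-4, -2); dR² = 337
sL = 200/225 = 8/9
sR = 200/337 = 200/337
mL = 1/2·sL + -1·sR = -452/3033
mR = -1/2·sL + -1·sR = -3148/3033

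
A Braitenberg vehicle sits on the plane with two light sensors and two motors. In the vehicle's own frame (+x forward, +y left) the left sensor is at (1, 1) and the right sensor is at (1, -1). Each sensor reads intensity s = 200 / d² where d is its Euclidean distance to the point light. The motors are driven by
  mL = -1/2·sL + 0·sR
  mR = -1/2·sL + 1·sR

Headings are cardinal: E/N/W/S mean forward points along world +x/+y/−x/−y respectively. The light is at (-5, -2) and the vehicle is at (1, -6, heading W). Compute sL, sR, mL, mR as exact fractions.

left sensor world pos  = (0, -7); dL² = 50
right sensor world pos = (0, -5); dR² = 34
sL = 200/50 = 4
sR = 200/34 = 100/17
mL = -1/2·sL + 0·sR = -2
mR = -1/2·sL + 1·sR = 66/17

4 100/17 -2 66/17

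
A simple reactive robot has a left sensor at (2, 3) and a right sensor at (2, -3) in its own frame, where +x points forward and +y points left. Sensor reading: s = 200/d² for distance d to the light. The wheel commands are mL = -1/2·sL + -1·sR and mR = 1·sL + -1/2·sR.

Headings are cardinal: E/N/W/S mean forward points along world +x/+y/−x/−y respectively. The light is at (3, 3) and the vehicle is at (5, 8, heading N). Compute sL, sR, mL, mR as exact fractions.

4 100/37 -174/37 98/37

left sensor world pos  = (2, 10); dL² = 50
right sensor world pos = (8, 10); dR² = 74
sL = 200/50 = 4
sR = 200/74 = 100/37
mL = -1/2·sL + -1·sR = -174/37
mR = 1·sL + -1/2·sR = 98/37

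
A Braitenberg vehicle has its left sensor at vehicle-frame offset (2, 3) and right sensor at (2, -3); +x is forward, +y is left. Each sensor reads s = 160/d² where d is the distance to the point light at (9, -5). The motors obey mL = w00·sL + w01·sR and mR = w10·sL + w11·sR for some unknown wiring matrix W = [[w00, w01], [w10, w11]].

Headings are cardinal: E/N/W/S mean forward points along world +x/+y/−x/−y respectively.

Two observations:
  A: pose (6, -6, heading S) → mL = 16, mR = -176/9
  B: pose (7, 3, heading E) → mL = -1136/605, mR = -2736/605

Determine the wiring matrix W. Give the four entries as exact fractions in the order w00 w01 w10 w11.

obs A: pose=(6,-6,S) → sL=160/9, sR=32/9, mL=16, mR=-176/9
obs B: pose=(7,3,E) → sL=160/121, sR=32/5, mL=-1136/605, mR=-2736/605
sensor matrix S = [[160/9, 32/9], [160/121, 32/5]]; det S = 118784/1089
solve [mL_A; mL_B] = S·[w00; w01] and [mR_A; mR_B] = S·[w10; w11]:
  w00 = 1, w01 = -1/2, w10 = -1, w11 = -1/2

1 -1/2 -1 -1/2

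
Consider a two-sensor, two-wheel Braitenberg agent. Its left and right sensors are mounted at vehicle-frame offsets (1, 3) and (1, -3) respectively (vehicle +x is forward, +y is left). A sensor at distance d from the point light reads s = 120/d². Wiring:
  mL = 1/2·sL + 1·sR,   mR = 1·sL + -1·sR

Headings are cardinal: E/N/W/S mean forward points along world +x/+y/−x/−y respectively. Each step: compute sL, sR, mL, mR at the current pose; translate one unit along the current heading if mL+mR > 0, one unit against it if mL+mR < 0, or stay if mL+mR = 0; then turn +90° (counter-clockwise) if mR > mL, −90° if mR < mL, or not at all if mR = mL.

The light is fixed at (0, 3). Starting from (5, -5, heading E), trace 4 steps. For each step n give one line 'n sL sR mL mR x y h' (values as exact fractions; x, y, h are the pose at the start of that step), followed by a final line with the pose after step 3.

0 120/61 120/157 16740/9577 11520/9577 5 -5 E
1 20/27 4/3 46/27 -16/27 6 -5 S
2 120/169 120/61 23940/10309 -12960/10309 6 -6 W
3 30/17 15/16 495/272 225/272 5 -6 N
final 5 -5 E

n=0: pose=(5,-5,E); sL=120/61, sR=120/157; mL=16740/9577, mR=11520/9577; mL+mR=180/61 → advance +1; mR−mL=-5220/9577 → turn -1·90°
n=1: pose=(6,-5,S); sL=20/27, sR=4/3; mL=46/27, mR=-16/27; mL+mR=10/9 → advance +1; mR−mL=-62/27 → turn -1·90°
n=2: pose=(6,-6,W); sL=120/169, sR=120/61; mL=23940/10309, mR=-12960/10309; mL+mR=180/169 → advance +1; mR−mL=-36900/10309 → turn -1·90°
n=3: pose=(5,-6,N); sL=30/17, sR=15/16; mL=495/272, mR=225/272; mL+mR=45/17 → advance +1; mR−mL=-135/136 → turn -1·90°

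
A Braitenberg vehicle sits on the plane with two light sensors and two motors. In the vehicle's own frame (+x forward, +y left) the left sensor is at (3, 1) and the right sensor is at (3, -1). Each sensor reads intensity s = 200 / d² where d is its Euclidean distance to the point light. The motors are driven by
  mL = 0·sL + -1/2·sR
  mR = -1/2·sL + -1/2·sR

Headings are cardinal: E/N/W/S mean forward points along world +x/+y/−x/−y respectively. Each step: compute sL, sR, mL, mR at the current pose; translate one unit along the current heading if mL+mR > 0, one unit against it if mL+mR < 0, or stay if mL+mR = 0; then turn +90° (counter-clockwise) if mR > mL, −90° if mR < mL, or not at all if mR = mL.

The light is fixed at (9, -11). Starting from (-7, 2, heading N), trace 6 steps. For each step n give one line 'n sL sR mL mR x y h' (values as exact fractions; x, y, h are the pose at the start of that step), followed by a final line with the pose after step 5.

0 40/109 200/481 -100/481 -20520/52429 -7 2 N
1 100/169 20/29 -10/29 -3140/4901 -7 1 E
2 200/337 40/81 -20/81 -14840/27297 -8 1 S
3 25/68 50/149 -25/149 -7125/20264 -8 2 W
4 40/109 200/481 -100/481 -20520/52429 -7 2 N
5 100/169 20/29 -10/29 -3140/4901 -7 1 E
final -8 1 S

n=0: pose=(-7,2,N); sL=40/109, sR=200/481; mL=-100/481, mR=-20520/52429; mL+mR=-31420/52429 → advance -1; mR−mL=-20/109 → turn -1·90°
n=1: pose=(-7,1,E); sL=100/169, sR=20/29; mL=-10/29, mR=-3140/4901; mL+mR=-4830/4901 → advance -1; mR−mL=-50/169 → turn -1·90°
n=2: pose=(-8,1,S); sL=200/337, sR=40/81; mL=-20/81, mR=-14840/27297; mL+mR=-21580/27297 → advance -1; mR−mL=-100/337 → turn -1·90°
n=3: pose=(-8,2,W); sL=25/68, sR=50/149; mL=-25/149, mR=-7125/20264; mL+mR=-10525/20264 → advance -1; mR−mL=-25/136 → turn -1·90°
n=4: pose=(-7,2,N); sL=40/109, sR=200/481; mL=-100/481, mR=-20520/52429; mL+mR=-31420/52429 → advance -1; mR−mL=-20/109 → turn -1·90°
n=5: pose=(-7,1,E); sL=100/169, sR=20/29; mL=-10/29, mR=-3140/4901; mL+mR=-4830/4901 → advance -1; mR−mL=-50/169 → turn -1·90°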